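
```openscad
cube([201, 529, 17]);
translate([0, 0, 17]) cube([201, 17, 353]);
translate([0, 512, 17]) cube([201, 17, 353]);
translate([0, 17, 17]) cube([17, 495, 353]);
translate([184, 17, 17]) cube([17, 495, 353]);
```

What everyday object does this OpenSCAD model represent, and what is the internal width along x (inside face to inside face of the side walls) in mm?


An open box. The internal width is 167 mm.

A 201×529 base slab with four walls standing on it — an open box. The base is 201 mm wide and the walls are 17 mm thick, so the internal width is 201 − 2 × 17 = 167 mm.


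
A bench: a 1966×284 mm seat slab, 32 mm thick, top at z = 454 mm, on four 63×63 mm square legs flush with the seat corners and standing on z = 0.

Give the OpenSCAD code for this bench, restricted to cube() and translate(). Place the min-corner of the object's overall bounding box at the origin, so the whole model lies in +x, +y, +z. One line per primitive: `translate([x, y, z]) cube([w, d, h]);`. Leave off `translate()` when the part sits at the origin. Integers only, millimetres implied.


translate([0, 0, 422]) cube([1966, 284, 32]);
cube([63, 63, 422]);
translate([0, 221, 0]) cube([63, 63, 422]);
translate([1903, 0, 0]) cube([63, 63, 422]);
translate([1903, 221, 0]) cube([63, 63, 422]);


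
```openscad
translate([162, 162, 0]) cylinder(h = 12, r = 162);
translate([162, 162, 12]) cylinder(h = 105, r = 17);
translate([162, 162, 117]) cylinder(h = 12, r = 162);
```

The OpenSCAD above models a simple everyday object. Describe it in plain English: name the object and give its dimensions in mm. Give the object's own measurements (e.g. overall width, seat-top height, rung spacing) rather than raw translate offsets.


A spool: two coaxial disc flanges of radius 162 mm and thickness 12 mm, joined by a core cylinder of radius 17 mm and height 105 mm. The lower flange rests on z = 0 and the three cylinders share a vertical axis.


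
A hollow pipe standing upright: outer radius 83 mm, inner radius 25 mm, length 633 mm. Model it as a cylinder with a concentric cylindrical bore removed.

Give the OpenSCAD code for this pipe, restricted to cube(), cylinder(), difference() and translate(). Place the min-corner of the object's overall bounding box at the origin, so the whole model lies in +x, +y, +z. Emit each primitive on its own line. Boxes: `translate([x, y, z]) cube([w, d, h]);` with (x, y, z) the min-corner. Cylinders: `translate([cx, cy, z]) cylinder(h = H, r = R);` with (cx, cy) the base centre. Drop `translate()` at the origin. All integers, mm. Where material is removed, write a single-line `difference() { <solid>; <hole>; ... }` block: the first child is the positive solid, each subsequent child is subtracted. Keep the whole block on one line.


difference() { translate([83, 83, 0]) cylinder(h = 633, r = 83); translate([83, 83, 0]) cylinder(h = 633, r = 25); }


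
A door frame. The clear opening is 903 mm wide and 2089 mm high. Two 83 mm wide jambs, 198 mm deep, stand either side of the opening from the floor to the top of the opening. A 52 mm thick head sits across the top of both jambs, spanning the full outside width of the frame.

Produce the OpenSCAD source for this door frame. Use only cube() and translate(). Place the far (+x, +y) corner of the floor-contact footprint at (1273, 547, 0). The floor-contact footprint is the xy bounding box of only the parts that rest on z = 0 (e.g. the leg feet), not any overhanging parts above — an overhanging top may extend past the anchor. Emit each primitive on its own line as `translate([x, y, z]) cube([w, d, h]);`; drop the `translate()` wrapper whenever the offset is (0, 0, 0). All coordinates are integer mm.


translate([204, 349, 0]) cube([83, 198, 2089]);
translate([1190, 349, 0]) cube([83, 198, 2089]);
translate([204, 349, 2089]) cube([1069, 198, 52]);


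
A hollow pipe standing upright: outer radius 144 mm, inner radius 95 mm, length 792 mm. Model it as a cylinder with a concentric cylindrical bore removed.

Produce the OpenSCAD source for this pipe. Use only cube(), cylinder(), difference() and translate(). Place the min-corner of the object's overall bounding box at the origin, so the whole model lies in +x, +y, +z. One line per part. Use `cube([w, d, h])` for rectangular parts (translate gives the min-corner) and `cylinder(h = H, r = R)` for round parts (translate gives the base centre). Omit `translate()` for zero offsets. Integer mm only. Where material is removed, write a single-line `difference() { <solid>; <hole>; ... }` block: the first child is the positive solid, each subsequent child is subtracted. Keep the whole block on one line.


difference() { translate([144, 144, 0]) cylinder(h = 792, r = 144); translate([144, 144, 0]) cylinder(h = 792, r = 95); }


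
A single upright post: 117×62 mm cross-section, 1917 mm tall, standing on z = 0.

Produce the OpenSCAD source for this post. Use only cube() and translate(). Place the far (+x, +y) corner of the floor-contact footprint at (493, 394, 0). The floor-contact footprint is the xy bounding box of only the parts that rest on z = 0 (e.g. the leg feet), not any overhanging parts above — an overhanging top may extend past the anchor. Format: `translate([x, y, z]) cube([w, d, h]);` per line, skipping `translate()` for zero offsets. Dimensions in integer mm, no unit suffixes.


translate([376, 332, 0]) cube([117, 62, 1917]);


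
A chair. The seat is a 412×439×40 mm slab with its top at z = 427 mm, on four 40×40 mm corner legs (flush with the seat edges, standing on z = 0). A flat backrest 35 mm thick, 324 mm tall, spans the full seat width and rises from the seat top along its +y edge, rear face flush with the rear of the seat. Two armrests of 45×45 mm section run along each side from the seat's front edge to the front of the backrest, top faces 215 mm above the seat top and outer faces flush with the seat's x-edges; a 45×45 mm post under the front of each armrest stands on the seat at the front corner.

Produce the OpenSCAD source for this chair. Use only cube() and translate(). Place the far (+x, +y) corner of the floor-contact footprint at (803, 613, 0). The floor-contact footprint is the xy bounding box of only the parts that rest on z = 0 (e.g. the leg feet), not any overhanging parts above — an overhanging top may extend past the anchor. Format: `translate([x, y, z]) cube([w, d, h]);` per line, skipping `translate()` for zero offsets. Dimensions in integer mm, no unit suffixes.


translate([391, 174, 387]) cube([412, 439, 40]);
translate([391, 174, 0]) cube([40, 40, 387]);
translate([763, 174, 0]) cube([40, 40, 387]);
translate([391, 573, 0]) cube([40, 40, 387]);
translate([763, 573, 0]) cube([40, 40, 387]);
translate([391, 578, 427]) cube([412, 35, 324]);
translate([391, 174, 597]) cube([45, 404, 45]);
translate([758, 174, 597]) cube([45, 404, 45]);
translate([391, 174, 427]) cube([45, 45, 170]);
translate([758, 174, 427]) cube([45, 45, 170]);


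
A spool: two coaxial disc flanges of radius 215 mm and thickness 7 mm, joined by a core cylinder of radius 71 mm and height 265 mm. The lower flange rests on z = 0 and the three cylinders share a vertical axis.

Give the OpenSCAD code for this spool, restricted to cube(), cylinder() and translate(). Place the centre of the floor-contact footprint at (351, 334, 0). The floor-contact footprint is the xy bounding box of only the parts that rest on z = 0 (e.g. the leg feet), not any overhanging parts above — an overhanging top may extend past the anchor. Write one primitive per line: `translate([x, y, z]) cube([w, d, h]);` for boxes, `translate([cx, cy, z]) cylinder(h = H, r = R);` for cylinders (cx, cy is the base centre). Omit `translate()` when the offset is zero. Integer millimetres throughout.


translate([351, 334, 0]) cylinder(h = 7, r = 215);
translate([351, 334, 7]) cylinder(h = 265, r = 71);
translate([351, 334, 272]) cylinder(h = 7, r = 215);


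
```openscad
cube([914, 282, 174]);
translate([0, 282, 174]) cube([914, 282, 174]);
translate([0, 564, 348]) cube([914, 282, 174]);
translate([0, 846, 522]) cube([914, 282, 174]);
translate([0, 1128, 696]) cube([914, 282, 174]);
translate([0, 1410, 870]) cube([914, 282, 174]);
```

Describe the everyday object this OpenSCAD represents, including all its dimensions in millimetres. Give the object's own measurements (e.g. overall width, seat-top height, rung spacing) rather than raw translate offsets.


A straight staircase of 6 solid steps. Each step is 914 mm wide (x), 282 mm deep (y, the going) and 174 mm tall (the rise). The first step rests on the floor; each subsequent step sits one going further in +y and one rise higher in +z, directly behind and above the previous step with no overlap.


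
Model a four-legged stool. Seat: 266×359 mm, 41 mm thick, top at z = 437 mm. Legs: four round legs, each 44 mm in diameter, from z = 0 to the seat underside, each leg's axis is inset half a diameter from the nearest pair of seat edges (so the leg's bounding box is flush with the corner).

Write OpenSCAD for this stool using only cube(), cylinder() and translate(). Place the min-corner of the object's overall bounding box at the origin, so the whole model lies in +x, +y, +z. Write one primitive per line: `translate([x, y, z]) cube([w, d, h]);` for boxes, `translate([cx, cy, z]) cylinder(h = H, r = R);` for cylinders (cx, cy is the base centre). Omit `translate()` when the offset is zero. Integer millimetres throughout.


translate([0, 0, 396]) cube([266, 359, 41]);
translate([22, 22, 0]) cylinder(h = 396, r = 22);
translate([244, 22, 0]) cylinder(h = 396, r = 22);
translate([22, 337, 0]) cylinder(h = 396, r = 22);
translate([244, 337, 0]) cylinder(h = 396, r = 22);


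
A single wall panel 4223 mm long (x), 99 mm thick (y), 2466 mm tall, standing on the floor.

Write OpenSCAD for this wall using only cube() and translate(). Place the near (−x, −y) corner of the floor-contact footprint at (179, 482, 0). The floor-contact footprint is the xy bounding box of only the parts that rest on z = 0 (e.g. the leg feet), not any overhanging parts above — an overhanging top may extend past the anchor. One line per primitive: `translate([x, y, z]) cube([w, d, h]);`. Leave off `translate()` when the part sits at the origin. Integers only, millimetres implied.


translate([179, 482, 0]) cube([4223, 99, 2466]);


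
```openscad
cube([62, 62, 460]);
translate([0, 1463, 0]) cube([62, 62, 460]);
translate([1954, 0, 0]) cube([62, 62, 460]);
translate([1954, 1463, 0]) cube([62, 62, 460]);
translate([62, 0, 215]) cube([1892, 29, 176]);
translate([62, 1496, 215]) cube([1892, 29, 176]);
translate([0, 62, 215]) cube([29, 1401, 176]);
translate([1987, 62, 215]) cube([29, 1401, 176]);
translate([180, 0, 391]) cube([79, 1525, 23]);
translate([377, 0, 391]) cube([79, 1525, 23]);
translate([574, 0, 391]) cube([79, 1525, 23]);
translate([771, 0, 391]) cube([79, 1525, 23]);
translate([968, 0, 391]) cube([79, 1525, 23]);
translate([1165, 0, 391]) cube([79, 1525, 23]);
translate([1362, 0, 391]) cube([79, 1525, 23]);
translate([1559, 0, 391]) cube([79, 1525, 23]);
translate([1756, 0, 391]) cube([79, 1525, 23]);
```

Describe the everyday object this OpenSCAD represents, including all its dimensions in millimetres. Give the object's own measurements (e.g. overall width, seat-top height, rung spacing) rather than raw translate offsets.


A bed frame 2016 mm long (x) by 1525 mm wide (y). Four 62×62 mm corner posts, 460 mm tall, at the corners of the footprint. Four rails of 29 mm thickness and 176 mm height run between adjacent posts with their undersides at z = 215 mm, their outer faces flush with the outside of the frame (the two x-running rails run between the posts' inner faces; the two y-running rails run between the posts' inner faces). 9 slats, each 79 mm wide (x) and 23 mm thick, lie across the top of the two x-running rails, running the full 1525 mm width of the frame in y; along x they sit between the end posts with a 118 mm gap after the −x posts and between neighbouring slats, leaving 119 mm before the +x posts.


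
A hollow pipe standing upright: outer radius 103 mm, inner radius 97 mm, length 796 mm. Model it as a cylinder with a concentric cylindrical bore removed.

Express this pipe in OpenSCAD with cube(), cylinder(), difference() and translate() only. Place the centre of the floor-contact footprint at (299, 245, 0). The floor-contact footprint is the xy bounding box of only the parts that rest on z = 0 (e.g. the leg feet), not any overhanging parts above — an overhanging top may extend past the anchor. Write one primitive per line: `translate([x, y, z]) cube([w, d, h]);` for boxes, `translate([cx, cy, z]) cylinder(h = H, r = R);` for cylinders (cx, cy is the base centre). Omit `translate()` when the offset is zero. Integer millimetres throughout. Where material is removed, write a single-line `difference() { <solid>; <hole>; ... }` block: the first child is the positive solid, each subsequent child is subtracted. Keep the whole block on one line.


difference() { translate([299, 245, 0]) cylinder(h = 796, r = 103); translate([299, 245, 0]) cylinder(h = 796, r = 97); }


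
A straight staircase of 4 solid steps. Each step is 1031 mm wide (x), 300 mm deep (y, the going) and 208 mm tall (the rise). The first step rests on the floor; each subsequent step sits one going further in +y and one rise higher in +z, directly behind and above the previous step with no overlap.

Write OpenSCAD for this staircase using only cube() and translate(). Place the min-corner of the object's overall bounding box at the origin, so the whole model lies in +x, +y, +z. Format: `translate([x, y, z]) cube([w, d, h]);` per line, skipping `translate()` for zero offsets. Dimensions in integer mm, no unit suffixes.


cube([1031, 300, 208]);
translate([0, 300, 208]) cube([1031, 300, 208]);
translate([0, 600, 416]) cube([1031, 300, 208]);
translate([0, 900, 624]) cube([1031, 300, 208]);


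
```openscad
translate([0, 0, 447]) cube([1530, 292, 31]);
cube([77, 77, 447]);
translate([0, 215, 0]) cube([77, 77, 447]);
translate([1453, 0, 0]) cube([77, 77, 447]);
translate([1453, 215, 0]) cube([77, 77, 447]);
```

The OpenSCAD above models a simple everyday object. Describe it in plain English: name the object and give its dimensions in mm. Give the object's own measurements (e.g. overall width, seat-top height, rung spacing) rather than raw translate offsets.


A bench: a 1530×292 mm seat slab, 31 mm thick, top at z = 478 mm, on four 77×77 mm square legs flush with the seat corners and standing on z = 0.


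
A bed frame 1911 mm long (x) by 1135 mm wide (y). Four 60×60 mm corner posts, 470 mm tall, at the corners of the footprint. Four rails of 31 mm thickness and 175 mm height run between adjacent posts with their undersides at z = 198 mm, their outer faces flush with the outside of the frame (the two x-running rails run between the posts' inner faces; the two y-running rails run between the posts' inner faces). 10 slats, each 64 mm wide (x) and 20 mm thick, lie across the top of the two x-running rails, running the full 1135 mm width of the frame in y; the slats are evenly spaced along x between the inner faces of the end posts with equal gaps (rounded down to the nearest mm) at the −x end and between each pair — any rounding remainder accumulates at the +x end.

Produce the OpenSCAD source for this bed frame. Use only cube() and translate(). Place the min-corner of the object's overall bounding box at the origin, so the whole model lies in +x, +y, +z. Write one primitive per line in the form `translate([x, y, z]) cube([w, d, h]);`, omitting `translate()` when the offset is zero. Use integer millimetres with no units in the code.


cube([60, 60, 470]);
translate([0, 1075, 0]) cube([60, 60, 470]);
translate([1851, 0, 0]) cube([60, 60, 470]);
translate([1851, 1075, 0]) cube([60, 60, 470]);
translate([60, 0, 198]) cube([1791, 31, 175]);
translate([60, 1104, 198]) cube([1791, 31, 175]);
translate([0, 60, 198]) cube([31, 1015, 175]);
translate([1880, 60, 198]) cube([31, 1015, 175]);
translate([164, 0, 373]) cube([64, 1135, 20]);
translate([332, 0, 373]) cube([64, 1135, 20]);
translate([500, 0, 373]) cube([64, 1135, 20]);
translate([668, 0, 373]) cube([64, 1135, 20]);
translate([836, 0, 373]) cube([64, 1135, 20]);
translate([1004, 0, 373]) cube([64, 1135, 20]);
translate([1172, 0, 373]) cube([64, 1135, 20]);
translate([1340, 0, 373]) cube([64, 1135, 20]);
translate([1508, 0, 373]) cube([64, 1135, 20]);
translate([1676, 0, 373]) cube([64, 1135, 20]);


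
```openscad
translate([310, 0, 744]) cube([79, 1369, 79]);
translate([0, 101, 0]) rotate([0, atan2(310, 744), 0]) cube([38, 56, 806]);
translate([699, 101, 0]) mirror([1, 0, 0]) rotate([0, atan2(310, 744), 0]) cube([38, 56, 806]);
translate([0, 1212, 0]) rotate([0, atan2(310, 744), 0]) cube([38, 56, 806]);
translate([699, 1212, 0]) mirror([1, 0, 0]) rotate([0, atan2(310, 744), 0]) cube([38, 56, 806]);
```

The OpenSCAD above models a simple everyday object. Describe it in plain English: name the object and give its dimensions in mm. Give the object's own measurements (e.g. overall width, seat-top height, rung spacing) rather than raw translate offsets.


A sawhorse. A 79×1369×79 mm beam (x, y, z) sits on two A-frame leg pairs. Each pair is two raked legs of 38×56 mm section (56 mm along y) splaying symmetrically in x. Each leg rises 744 mm vertically over 310 mm of horizontal reach and is 806 mm long along its own axis. Every leg's outer bottom edge rests on the floor and its outer top edge meets a bottom edge of the beam — the left legs (tilting toward +x) meet the beam's −x bottom edge, the right legs (their mirror images, tilting toward −x) meet its +x bottom edge — so the leg tops tuck under the beam, the beam's underside is 744 mm above the floor, and the feet are 699 mm apart outside-to-outside with the beam centred between them. The two leg pairs are set in 101 mm from either end of the beam.


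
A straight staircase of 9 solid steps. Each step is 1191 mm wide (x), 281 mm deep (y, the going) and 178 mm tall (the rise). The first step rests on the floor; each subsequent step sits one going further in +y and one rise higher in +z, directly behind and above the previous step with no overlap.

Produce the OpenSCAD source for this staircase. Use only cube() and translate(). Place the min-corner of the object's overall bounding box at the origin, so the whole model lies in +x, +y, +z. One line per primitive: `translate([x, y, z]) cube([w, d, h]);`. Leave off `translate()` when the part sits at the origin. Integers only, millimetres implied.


cube([1191, 281, 178]);
translate([0, 281, 178]) cube([1191, 281, 178]);
translate([0, 562, 356]) cube([1191, 281, 178]);
translate([0, 843, 534]) cube([1191, 281, 178]);
translate([0, 1124, 712]) cube([1191, 281, 178]);
translate([0, 1405, 890]) cube([1191, 281, 178]);
translate([0, 1686, 1068]) cube([1191, 281, 178]);
translate([0, 1967, 1246]) cube([1191, 281, 178]);
translate([0, 2248, 1424]) cube([1191, 281, 178]);


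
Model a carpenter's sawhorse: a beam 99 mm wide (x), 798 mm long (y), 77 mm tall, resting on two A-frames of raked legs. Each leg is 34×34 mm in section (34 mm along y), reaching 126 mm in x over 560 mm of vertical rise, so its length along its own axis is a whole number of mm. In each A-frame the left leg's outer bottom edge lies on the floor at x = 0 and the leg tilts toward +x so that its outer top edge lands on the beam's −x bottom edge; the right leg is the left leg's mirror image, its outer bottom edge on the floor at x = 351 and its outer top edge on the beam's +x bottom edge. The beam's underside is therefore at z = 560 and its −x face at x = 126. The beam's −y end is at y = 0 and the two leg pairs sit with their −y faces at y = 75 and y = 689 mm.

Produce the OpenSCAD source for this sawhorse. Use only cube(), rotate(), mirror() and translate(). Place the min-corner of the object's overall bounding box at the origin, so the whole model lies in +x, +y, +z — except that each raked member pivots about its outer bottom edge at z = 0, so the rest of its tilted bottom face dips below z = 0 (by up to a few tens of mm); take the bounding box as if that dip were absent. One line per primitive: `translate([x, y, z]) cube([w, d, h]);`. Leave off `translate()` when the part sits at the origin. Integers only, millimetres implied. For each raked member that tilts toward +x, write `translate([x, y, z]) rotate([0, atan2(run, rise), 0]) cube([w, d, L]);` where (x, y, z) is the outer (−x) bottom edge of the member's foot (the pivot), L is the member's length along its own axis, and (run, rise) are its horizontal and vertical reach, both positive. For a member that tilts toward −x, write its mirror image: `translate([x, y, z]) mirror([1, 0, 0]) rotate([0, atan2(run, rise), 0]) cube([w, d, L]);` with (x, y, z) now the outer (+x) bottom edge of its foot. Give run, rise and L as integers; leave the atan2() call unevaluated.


translate([126, 0, 560]) cube([99, 798, 77]);
translate([0, 75, 0]) rotate([0, atan2(126, 560), 0]) cube([34, 34, 574]);
translate([351, 75, 0]) mirror([1, 0, 0]) rotate([0, atan2(126, 560), 0]) cube([34, 34, 574]);
translate([0, 689, 0]) rotate([0, atan2(126, 560), 0]) cube([34, 34, 574]);
translate([351, 689, 0]) mirror([1, 0, 0]) rotate([0, atan2(126, 560), 0]) cube([34, 34, 574]);


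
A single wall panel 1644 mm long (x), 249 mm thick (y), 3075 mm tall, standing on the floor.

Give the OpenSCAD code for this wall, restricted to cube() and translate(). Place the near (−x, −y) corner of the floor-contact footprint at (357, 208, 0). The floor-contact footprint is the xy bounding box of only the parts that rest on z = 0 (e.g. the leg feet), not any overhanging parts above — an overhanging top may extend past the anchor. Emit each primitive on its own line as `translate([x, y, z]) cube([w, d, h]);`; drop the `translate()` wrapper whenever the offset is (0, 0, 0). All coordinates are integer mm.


translate([357, 208, 0]) cube([1644, 249, 3075]);


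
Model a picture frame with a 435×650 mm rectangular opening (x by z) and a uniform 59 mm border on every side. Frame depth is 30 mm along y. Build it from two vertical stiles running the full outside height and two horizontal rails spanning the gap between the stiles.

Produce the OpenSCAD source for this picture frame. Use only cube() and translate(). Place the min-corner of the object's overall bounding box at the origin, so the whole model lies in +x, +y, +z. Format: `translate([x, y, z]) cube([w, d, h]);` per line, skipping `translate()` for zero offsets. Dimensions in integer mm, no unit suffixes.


cube([59, 30, 768]);
translate([494, 0, 0]) cube([59, 30, 768]);
translate([59, 0, 0]) cube([435, 30, 59]);
translate([59, 0, 709]) cube([435, 30, 59]);


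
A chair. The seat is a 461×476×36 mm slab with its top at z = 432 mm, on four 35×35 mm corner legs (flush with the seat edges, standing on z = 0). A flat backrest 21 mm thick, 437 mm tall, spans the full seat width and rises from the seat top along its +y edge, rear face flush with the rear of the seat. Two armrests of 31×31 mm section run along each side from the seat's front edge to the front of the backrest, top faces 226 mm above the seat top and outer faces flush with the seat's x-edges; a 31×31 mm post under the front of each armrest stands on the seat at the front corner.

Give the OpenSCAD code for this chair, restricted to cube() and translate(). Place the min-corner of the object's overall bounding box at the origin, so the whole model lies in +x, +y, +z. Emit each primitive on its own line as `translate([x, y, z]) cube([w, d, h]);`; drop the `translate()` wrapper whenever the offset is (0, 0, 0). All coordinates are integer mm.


translate([0, 0, 396]) cube([461, 476, 36]);
cube([35, 35, 396]);
translate([426, 0, 0]) cube([35, 35, 396]);
translate([0, 441, 0]) cube([35, 35, 396]);
translate([426, 441, 0]) cube([35, 35, 396]);
translate([0, 455, 432]) cube([461, 21, 437]);
translate([0, 0, 627]) cube([31, 455, 31]);
translate([430, 0, 627]) cube([31, 455, 31]);
translate([0, 0, 432]) cube([31, 31, 195]);
translate([430, 0, 432]) cube([31, 31, 195]);


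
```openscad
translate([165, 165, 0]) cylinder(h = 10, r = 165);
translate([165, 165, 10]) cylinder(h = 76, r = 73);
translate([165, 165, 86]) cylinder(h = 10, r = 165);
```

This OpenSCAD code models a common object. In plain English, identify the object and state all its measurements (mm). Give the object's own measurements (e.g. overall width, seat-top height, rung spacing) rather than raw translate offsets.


A spool: two coaxial disc flanges of radius 165 mm and thickness 10 mm, joined by a core cylinder of radius 73 mm and height 76 mm. The lower flange rests on z = 0 and the three cylinders share a vertical axis.


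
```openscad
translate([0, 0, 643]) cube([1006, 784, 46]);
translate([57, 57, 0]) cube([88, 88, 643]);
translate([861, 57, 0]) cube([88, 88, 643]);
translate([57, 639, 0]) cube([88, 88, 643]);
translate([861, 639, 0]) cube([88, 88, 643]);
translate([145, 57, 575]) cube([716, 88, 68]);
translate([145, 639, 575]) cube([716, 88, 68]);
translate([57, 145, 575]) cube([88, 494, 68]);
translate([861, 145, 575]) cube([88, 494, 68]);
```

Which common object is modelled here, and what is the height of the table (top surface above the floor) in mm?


A table. The table height is 689 mm.

A 1006×784×46 slab sits at z = 643 on four 88 mm square posts — a table. The top surface is at 643 + 46 = 689 mm.


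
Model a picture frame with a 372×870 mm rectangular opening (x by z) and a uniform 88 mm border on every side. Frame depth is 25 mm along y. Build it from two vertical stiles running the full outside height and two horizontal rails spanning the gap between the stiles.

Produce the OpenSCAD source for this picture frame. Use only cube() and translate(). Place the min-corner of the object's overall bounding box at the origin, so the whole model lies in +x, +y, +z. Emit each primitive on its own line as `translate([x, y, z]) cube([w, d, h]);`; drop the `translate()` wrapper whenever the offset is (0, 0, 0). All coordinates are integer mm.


cube([88, 25, 1046]);
translate([460, 0, 0]) cube([88, 25, 1046]);
translate([88, 0, 0]) cube([372, 25, 88]);
translate([88, 0, 958]) cube([372, 25, 88]);


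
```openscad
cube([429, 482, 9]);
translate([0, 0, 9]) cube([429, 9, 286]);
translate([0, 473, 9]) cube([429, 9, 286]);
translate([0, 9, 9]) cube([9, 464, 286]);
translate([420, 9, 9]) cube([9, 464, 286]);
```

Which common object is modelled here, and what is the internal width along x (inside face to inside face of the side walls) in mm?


An open box. The internal width is 411 mm.

A 429×482 base slab with four walls standing on it — an open box. The base is 429 mm wide and the walls are 9 mm thick, so the internal width is 429 − 2 × 9 = 411 mm.


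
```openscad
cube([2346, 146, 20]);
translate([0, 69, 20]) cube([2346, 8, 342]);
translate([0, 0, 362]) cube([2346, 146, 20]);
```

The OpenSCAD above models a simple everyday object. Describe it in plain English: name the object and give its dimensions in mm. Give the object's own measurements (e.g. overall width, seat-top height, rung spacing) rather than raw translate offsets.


An I-beam lying along x, 2346 mm long. Overall section height 382 mm. Two flanges 146 mm wide (y) and 20 mm thick, one on the floor and one at the top; a web 8 mm thick runs between them, centred on the flange width.


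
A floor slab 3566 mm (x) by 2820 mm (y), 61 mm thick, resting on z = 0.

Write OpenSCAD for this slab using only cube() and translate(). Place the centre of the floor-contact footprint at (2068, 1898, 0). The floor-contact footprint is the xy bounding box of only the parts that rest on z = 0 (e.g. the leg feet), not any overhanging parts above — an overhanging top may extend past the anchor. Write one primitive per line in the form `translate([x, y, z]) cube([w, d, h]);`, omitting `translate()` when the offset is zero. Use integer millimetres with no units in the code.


translate([285, 488, 0]) cube([3566, 2820, 61]);


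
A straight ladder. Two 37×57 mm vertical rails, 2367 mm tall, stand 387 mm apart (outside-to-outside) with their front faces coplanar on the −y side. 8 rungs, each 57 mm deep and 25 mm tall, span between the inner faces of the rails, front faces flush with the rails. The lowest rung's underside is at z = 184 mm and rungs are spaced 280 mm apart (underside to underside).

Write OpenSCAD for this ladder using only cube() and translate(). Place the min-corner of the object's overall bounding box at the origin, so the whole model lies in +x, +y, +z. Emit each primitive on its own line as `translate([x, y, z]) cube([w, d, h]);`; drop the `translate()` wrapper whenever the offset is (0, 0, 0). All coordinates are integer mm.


// rung span = 387 - 2*37 = 313
// rung[k] z = 184 + k*280
cube([37, 57, 2367]);
translate([350, 0, 0]) cube([37, 57, 2367]);
translate([37, 0, 184]) cube([313, 57, 25]);
translate([37, 0, 464]) cube([313, 57, 25]);
translate([37, 0, 744]) cube([313, 57, 25]);
translate([37, 0, 1024]) cube([313, 57, 25]);
translate([37, 0, 1304]) cube([313, 57, 25]);
translate([37, 0, 1584]) cube([313, 57, 25]);
translate([37, 0, 1864]) cube([313, 57, 25]);
translate([37, 0, 2144]) cube([313, 57, 25]);


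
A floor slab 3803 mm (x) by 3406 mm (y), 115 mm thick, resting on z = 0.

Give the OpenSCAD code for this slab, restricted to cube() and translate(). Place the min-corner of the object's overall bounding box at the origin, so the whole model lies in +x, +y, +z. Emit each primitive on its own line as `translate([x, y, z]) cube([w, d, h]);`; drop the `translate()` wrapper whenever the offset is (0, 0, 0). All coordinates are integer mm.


cube([3803, 3406, 115]);


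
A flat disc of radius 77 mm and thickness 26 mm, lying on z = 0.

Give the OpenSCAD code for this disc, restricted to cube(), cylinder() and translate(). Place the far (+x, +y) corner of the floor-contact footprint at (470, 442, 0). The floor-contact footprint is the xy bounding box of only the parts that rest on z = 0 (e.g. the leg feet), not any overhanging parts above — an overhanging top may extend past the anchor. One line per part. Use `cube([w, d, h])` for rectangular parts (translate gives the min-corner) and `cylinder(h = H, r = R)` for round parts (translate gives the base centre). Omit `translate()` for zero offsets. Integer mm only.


translate([393, 365, 0]) cylinder(h = 26, r = 77);


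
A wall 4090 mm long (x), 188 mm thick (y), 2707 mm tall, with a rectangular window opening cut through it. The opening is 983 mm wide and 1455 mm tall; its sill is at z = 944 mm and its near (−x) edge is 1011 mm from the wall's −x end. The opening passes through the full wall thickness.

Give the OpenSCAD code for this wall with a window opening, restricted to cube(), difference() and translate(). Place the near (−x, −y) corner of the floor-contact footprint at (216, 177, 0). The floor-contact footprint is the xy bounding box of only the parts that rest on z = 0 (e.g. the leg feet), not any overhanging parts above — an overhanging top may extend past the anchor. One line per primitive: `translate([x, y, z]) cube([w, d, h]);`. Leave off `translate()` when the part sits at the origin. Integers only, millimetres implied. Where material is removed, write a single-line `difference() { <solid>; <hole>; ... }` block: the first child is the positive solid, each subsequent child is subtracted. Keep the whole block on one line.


difference() { translate([216, 177, 0]) cube([4090, 188, 2707]); translate([1227, 177, 944]) cube([983, 188, 1455]); }


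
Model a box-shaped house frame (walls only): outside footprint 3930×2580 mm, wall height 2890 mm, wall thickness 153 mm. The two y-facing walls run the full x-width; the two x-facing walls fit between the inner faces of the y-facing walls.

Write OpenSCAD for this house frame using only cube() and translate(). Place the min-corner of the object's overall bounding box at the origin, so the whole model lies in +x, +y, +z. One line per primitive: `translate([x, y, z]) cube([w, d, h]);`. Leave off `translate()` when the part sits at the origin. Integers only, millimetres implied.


cube([3930, 153, 2890]);
translate([0, 2427, 0]) cube([3930, 153, 2890]);
translate([0, 153, 0]) cube([153, 2274, 2890]);
translate([3777, 153, 0]) cube([153, 2274, 2890]);


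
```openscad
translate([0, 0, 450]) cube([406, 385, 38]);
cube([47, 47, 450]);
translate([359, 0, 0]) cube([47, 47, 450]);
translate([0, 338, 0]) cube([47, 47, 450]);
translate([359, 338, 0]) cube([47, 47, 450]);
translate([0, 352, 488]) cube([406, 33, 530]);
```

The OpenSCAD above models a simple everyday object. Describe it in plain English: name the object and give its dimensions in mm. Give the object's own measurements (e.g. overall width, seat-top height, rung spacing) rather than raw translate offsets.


A chair. The seat is a 406×385×38 mm slab with its top at z = 488 mm, on four 47×47 mm corner legs (flush with the seat edges, standing on z = 0). A flat backrest 33 mm thick, 530 mm tall, spans the full seat width and rises from the seat top along its +y edge, rear face flush with the rear of the seat.


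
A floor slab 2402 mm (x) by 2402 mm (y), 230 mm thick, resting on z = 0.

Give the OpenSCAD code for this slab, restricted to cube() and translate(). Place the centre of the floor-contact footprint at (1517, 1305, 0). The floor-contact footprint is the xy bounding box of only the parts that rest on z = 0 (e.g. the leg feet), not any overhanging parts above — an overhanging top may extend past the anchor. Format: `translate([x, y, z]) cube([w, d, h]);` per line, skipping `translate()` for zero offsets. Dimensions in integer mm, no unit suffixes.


translate([316, 104, 0]) cube([2402, 2402, 230]);


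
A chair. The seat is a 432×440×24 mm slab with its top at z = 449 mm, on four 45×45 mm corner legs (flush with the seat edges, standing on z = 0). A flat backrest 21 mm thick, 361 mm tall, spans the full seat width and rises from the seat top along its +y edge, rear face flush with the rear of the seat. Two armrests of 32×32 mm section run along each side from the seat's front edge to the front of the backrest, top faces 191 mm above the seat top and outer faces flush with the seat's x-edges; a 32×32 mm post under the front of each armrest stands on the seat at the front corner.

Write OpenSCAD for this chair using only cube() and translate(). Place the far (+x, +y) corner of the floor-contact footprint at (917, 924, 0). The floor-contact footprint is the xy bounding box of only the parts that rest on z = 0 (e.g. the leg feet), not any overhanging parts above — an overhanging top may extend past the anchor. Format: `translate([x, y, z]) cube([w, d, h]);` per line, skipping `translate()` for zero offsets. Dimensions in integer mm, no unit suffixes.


translate([485, 484, 425]) cube([432, 440, 24]);
translate([485, 484, 0]) cube([45, 45, 425]);
translate([872, 484, 0]) cube([45, 45, 425]);
translate([485, 879, 0]) cube([45, 45, 425]);
translate([872, 879, 0]) cube([45, 45, 425]);
translate([485, 903, 449]) cube([432, 21, 361]);
translate([485, 484, 608]) cube([32, 419, 32]);
translate([885, 484, 608]) cube([32, 419, 32]);
translate([485, 484, 449]) cube([32, 32, 159]);
translate([885, 484, 449]) cube([32, 32, 159]);


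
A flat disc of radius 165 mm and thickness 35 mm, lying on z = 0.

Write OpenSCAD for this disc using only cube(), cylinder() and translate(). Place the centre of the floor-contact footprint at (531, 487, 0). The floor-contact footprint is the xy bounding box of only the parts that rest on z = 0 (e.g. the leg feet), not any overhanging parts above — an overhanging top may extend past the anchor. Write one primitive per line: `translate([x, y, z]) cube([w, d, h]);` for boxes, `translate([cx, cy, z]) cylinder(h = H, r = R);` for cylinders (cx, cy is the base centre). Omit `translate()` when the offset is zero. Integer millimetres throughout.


translate([531, 487, 0]) cylinder(h = 35, r = 165);


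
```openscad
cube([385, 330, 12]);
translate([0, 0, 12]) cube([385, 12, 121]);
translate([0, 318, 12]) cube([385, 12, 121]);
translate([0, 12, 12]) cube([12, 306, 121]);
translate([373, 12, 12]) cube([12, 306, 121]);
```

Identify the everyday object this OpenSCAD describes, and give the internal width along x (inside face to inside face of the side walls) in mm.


An open box. The internal width is 361 mm.

A 385×330 base slab with four walls standing on it — an open box. The base is 385 mm wide and the walls are 12 mm thick, so the internal width is 385 − 2 × 12 = 361 mm.


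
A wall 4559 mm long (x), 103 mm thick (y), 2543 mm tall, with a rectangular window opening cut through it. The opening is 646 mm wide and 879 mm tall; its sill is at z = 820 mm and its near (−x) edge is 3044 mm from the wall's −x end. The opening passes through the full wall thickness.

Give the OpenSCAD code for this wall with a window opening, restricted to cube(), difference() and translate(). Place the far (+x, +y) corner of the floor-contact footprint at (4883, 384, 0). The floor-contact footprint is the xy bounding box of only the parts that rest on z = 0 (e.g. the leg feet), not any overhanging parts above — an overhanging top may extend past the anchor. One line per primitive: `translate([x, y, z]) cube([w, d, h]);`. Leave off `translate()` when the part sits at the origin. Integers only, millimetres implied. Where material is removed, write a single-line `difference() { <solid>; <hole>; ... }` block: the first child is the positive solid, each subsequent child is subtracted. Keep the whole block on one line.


difference() { translate([324, 281, 0]) cube([4559, 103, 2543]); translate([3368, 281, 820]) cube([646, 103, 879]); }


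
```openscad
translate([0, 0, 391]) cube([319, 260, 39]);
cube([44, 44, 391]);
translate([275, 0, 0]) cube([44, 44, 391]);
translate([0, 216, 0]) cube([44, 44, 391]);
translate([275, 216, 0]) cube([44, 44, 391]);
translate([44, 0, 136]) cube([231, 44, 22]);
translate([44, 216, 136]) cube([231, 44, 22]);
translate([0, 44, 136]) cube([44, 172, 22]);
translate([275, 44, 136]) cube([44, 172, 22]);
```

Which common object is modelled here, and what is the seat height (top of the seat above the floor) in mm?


A stool. The seat height is 430 mm.

A 319×260×39 slab at z = 391 on four corner posts — a stool. The seat top is 391 + 39 = 430 mm.


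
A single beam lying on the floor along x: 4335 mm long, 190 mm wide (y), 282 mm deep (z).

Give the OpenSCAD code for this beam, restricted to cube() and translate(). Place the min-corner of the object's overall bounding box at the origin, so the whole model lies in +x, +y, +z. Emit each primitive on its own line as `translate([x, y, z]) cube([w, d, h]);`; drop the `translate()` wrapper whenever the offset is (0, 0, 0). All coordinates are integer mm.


cube([4335, 190, 282]);


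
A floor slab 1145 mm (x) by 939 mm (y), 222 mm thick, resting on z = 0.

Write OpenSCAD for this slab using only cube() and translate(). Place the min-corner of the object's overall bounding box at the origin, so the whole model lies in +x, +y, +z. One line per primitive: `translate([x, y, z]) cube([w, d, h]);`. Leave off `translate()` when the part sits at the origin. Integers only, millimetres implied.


cube([1145, 939, 222]);


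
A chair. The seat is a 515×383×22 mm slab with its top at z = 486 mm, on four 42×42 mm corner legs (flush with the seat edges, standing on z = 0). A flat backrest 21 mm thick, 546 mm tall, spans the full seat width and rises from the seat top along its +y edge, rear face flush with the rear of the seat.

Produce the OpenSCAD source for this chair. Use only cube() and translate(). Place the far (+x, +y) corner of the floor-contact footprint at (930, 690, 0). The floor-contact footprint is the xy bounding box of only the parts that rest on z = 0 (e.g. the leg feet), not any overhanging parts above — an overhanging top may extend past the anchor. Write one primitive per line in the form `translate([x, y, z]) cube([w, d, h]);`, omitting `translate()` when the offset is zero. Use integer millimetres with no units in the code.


// leg_h = 486 - 22 = 464
translate([415, 307, 464]) cube([515, 383, 22]);
translate([415, 307, 0]) cube([42, 42, 464]);
translate([888, 307, 0]) cube([42, 42, 464]);
translate([415, 648, 0]) cube([42, 42, 464]);
translate([888, 648, 0]) cube([42, 42, 464]);
translate([415, 669, 486]) cube([515, 21, 546]);
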